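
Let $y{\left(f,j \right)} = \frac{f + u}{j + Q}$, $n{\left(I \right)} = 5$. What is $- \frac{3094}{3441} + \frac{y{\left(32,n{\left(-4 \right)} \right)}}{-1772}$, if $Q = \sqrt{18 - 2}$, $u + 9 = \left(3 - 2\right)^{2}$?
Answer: $- \frac{1372936}{1524363} \approx -0.90066$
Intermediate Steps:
$u = -8$ ($u = -9 + \left(3 - 2\right)^{2} = -9 + 1^{2} = -9 + 1 = -8$)
$Q = 4$ ($Q = \sqrt{16} = 4$)
$y{\left(f,j \right)} = \frac{-8 + f}{4 + j}$ ($y{\left(f,j \right)} = \frac{f - 8}{j + 4} = \frac{-8 + f}{4 + j}$)
$- \frac{3094}{3441} + \frac{y{\left(32,n{\left(-4 \right)} \right)}}{-1772} = - \frac{3094}{3441} + \frac{\frac{1}{4 + 5} \left(-8 + 32\right)}{-1772} = \left(-3094\right) \frac{1}{3441} + \frac{1}{9} \cdot 24 \left(- \frac{1}{1772}\right) = - \frac{3094}{3441} + \frac{1}{9} \cdot 24 \left(- \frac{1}{1772}\right) = - \frac{3094}{3441} + \frac{8}{3} \left(- \frac{1}{1772}\right) = - \frac{3094}{3441} - \frac{2}{1329} = - \frac{1372936}{1524363}$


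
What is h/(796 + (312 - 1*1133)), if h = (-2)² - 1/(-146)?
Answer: -117/730 ≈ -0.16027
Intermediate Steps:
h = 585/146 (h = 4 - 1*(-1/146) = 4 + 1/146 = 585/146 ≈ 4.0069)
h/(796 + (312 - 1*1133)) = (585/146)/(796 + (312 - 1*1133)) = (585/146)/(796 + (312 - 1133)) = (585/146)/(796 - 821) = (585/146)/(-25) = -1/25*585/146 = -117/730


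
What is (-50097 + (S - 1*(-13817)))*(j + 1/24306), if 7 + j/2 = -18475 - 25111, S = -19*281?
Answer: 29398869659795/8102 ≈ 3.6286e+9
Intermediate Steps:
S = -5339
j = -87186 (j = -14 + 2*(-18475 - 25111) = -14 + 2*(-43586) = -14 - 87172 = -87186)
(-50097 + (S - 1*(-13817)))*(j + 1/24306) = (-50097 + (-5339 - 1*(-13817)))*(-87186 + 1/24306) = (-50097 + (-5339 + 13817))*(-87186 + 1/24306) = (-50097 + 8478)*(-2119142915/24306) = -41619*(-2119142915/24306) = 29398869659795/8102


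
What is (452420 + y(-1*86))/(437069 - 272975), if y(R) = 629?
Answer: 453049/164094 ≈ 2.7609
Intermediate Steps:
(452420 + y(-1*86))/(437069 - 272975) = (452420 + 629)/(437069 - 272975) = 453049/164094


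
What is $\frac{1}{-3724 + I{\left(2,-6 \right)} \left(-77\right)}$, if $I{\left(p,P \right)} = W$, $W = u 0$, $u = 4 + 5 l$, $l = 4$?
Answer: $- \frac{1}{3724} \approx -0.00026853$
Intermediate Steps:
$u = 24$ ($u = 4 + 5 \cdot 4 = 4 + 20 = 24$)
$W = 0$ ($W = 24 \cdot 0 = 0$)
$I{\left(p,P \right)} = 0$
$\frac{1}{-3724 + I{\left(2,-6 \right)} \left(-77\right)} = \frac{1}{-3724 + 0 \left(-77\right)} = \frac{1}{-3724 + 0} = \frac{1}{-3724} = - \frac{1}{3724}$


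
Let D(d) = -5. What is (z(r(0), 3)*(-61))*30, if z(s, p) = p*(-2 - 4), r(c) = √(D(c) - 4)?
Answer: 32940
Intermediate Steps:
r(c) = 3*I (r(c) = √(-5 - 4) = √(-9) = 3*I)
z(s, p) = -6*p (z(s, p) = p*(-6) = -6*p)
(z(r(0), 3)*(-61))*30 = (-6*3*(-61))*30 = -18*(-61)*30 = 1098*30 = 32940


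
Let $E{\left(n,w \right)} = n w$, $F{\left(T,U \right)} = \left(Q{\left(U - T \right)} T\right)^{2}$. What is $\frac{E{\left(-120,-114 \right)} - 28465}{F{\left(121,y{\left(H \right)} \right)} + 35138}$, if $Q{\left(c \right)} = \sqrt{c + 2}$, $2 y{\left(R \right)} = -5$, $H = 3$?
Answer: $\frac{29570}{3487487} \approx 0.0084789$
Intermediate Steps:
$y{\left(R \right)} = - \frac{5}{2}$ ($y{\left(R \right)} = \frac{1}{2} \left(-5\right) = - \frac{5}{2}$)
$Q{\left(c \right)} = \sqrt{2 + c}$
$F{\left(T,U \right)} = T^{2} \left(2 + U - T\right)$ ($F{\left(T,U \right)} = \left(\sqrt{2 - \left(T - U\right)} T\right)^{2} = \left(\sqrt{2 + U - T} T\right)^{2} = \left(T \sqrt{2 + U - T}\right)^{2} = T^{2} \left(2 + U - T\right)$)
$\frac{E{\left(-120,-114 \right)} - 28465}{F{\left(121,y{\left(H \right)} \right)} + 35138} = \frac{\left(-120\right) \left(-114\right) - 28465}{121^{2} \left(2 - \frac{5}{2} - 121\right) + 35138} = \frac{13680 - 28465}{14641 \left(2 - \frac{5}{2} - 121\right) + 35138} = - \frac{14785}{14641 \left(- \frac{243}{2}\right) + 35138} = - \frac{14785}{- \frac{3557763}{2} + 35138} = - \frac{14785}{- \frac{3487487}{2}} = \left(-14785\right) \left(- \frac{2}{3487487}\right) = \frac{29570}{3487487}$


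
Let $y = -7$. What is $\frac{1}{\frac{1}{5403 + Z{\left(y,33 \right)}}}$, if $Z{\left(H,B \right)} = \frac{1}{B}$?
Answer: $\frac{178300}{33} \approx 5403.0$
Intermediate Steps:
$\frac{1}{\frac{1}{5403 + Z{\left(y,33 \right)}}} = \frac{1}{\frac{1}{5403 + \frac{1}{33}}} = \frac{1}{\frac{1}{\frac{178300}{33}}} = \frac{1}{\frac{33}{178300}} = \frac{178300}{33}$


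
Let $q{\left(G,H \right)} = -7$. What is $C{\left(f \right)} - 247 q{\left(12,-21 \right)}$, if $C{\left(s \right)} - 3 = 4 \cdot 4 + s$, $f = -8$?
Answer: $1740$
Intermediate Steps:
$C{\left(s \right)} = 19 + s$ ($C{\left(s \right)} = 3 + \left(4 \cdot 4 + s\right) = 3 + \left(16 + s\right) = 19 + s$)
$C{\left(f \right)} - 247 q{\left(12,-21 \right)} = \left(19 - 8\right) - -1729 = 11 + 1729 = 1740$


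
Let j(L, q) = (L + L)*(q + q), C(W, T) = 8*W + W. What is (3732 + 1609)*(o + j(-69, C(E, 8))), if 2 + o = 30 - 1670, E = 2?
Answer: -35304010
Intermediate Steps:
C(W, T) = 9*W
o = -1642 (o = -2 + (30 - 1670) = -2 - 1640 = -1642)
j(L, q) = 4*L*q (j(L, q) = (2*L)*(2*q) = 4*L*q)
(3732 + 1609)*(o + j(-69, C(E, 8))) = (3732 + 1609)*(-1642 + 4*(-69)*(9*2)) = 5341*(-1642 + 4*(-69)*18) = 5341*(-1642 - 4968) = 5341*(-6610) = -35304010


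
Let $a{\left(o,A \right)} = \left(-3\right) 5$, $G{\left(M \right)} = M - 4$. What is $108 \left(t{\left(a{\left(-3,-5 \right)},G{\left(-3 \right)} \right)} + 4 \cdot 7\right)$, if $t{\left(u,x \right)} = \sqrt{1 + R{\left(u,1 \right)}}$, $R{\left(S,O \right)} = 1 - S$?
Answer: $3024 + 108 \sqrt{17} \approx 3469.3$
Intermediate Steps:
$G{\left(M \right)} = -4 + M$ ($G{\left(M \right)} = M - 4 = -4 + M$)
$a{\left(o,A \right)} = -15$
$t{\left(u,x \right)} = \sqrt{2 - u}$ ($t{\left(u,x \right)} = \sqrt{1 - \left(-1 + u\right)} = \sqrt{2 - u}$)
$108 \left(t{\left(a{\left(-3,-5 \right)},G{\left(-3 \right)} \right)} + 4 \cdot 7\right) = 108 \left(\sqrt{2 - -15} + 4 \cdot 7\right) = 108 \left(\sqrt{2 + 15} + 28\right) = 108 \left(\sqrt{17} + 28\right) = 108 \left(28 + \sqrt{17}\right) = 3024 + 108 \sqrt{17}$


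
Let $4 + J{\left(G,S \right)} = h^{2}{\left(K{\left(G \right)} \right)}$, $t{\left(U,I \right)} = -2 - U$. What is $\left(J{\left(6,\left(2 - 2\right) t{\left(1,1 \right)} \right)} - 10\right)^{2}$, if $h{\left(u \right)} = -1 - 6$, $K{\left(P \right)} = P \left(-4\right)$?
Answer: $1225$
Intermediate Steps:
$K{\left(P \right)} = - 4 P$
$h{\left(u \right)} = -7$ ($h{\left(u \right)} = -1 - 6 = -7$)
$J{\left(G,S \right)} = 45$ ($J{\left(G,S \right)} = -4 + \left(-7\right)^{2} = -4 + 49 = 45$)
$\left(J{\left(6,\left(2 - 2\right) t{\left(1,1 \right)} \right)} - 10\right)^{2} = \left(45 - 10\right)^{2} = 35^{2} = 1225$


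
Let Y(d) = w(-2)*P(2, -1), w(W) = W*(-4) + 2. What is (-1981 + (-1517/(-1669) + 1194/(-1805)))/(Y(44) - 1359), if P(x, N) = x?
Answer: 5967106246/4033797755 ≈ 1.4793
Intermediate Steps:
w(W) = 2 - 4*W (w(W) = -4*W + 2 = 2 - 4*W)
Y(d) = 20 (Y(d) = (2 - 4*(-2))*2 = (2 + 8)*2 = 10*2 = 20)
(-1981 + (-1517/(-1669) + 1194/(-1805)))/(Y(44) - 1359) = (-1981 + (-1517/(-1669) + 1194/(-1805)))/(20 - 1359) = (-1981 + (-1517*(-1/1669) + 1194*(-1/1805)))/(-1339) = (-1981 + (1517/1669 - 1194/1805))*(-1/1339) = (-1981 + 745399/3012545)*(-1/1339) = -5967106246/3012545*(-1/1339) = 5967106246/4033797755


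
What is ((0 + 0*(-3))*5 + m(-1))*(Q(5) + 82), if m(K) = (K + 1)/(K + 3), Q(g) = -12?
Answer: 0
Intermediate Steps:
m(K) = (1 + K)/(3 + K)
((0 + 0*(-3))*5 + m(-1))*(Q(5) + 82) = ((0 + 0*(-3))*5 + (1 - 1)/(3 - 1))*(-12 + 82) = ((0 + 0)*5 + 0/2)*70 = (0*5 + (½)*0)*70 = (0 + 0)*70 = 0*70 = 0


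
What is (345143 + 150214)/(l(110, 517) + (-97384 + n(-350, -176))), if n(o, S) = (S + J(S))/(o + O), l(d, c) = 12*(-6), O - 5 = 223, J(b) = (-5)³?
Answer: -60433554/11889331 ≈ -5.0830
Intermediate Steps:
J(b) = -125
O = 228 (O = 5 + 223 = 228)
l(d, c) = -72
n(o, S) = (-125 + S)/(228 + o) (n(o, S) = (S - 125)/(o + 228) = (-125 + S)/(228 + o))
(345143 + 150214)/(l(110, 517) + (-97384 + n(-350, -176))) = (345143 + 150214)/(-72 + (-97384 + (-125 - 176)/(228 - 350))) = 495357/(-72 + (-97384 - 301/(-122))) = 495357/(-72 + (-97384 - 1/122*(-301))) = 495357/(-72 + (-97384 + 301/122)) = 495357/(-72 - 11880547/122) = 495357/(-11889331/122) = 495357*(-122/11889331) = -60433554/11889331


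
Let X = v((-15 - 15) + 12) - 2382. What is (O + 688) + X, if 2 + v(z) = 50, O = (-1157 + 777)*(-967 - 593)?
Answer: 591154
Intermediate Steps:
O = 592800 (O = -380*(-1560) = 592800)
v(z) = 48 (v(z) = -2 + 50 = 48)
X = -2334 (X = 48 - 2382 = -2334)
(O + 688) + X = (592800 + 688) - 2334 = 593488 - 2334 = 591154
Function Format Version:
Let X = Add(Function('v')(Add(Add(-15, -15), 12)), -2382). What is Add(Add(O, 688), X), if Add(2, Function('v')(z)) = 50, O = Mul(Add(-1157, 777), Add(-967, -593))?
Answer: 591154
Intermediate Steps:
O = 592800 (O = Mul(-380, -1560) = 592800)
Function('v')(z) = 48 (Function('v')(z) = Add(-2, 50) = 48)
X = -2334 (X = Add(48, -2382) = -2334)
Add(Add(O, 688), X) = Add(Add(592800, 688), -2334) = Add(593488, -2334) = 591154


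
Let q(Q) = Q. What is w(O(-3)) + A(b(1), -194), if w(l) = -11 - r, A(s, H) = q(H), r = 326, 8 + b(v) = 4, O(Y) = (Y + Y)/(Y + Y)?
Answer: -531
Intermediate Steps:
O(Y) = 1 (O(Y) = (2*Y)/((2*Y)) = (2*Y)*(1/(2*Y)) = 1)
b(v) = -4 (b(v) = -8 + 4 = -4)
A(s, H) = H
w(l) = -337 (w(l) = -11 - 1*326 = -11 - 326 = -337)
w(O(-3)) + A(b(1), -194) = -337 - 194 = -531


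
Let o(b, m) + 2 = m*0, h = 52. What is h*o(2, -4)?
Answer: -104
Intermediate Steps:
o(b, m) = -2 (o(b, m) = -2 + m*0 = -2 + 0 = -2)
h*o(2, -4) = 52*(-2) = -104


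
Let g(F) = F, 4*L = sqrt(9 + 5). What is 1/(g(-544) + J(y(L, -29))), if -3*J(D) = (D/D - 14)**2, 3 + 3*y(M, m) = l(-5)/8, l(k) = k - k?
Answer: -3/1801 ≈ -0.0016657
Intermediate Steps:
L = sqrt(14)/4 (L = sqrt(9 + 5)/4 = sqrt(14)/4 ≈ 0.93541)
l(k) = 0
y(M, m) = -1 (y(M, m) = -1 + (0/8)/3 = -1 + (0*(1/8))/3 = -1 + (1/3)*0 = -1 + 0 = -1)
J(D) = -169/3 (J(D) = -(D/D - 14)**2/3 = -(1 - 14)**2/3 = -1/3*(-13)**2 = -1/3*169 = -169/3)
1/(g(-544) + J(y(L, -29))) = 1/(-544 - 169/3) = 1/(-1801/3) = -3/1801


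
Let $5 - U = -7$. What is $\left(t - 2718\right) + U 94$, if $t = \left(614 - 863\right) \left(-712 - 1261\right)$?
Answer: $489687$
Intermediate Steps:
$U = 12$ ($U = 5 - -7 = 5 + 7 = 12$)
$t = 491277$ ($t = \left(-249\right) \left(-1973\right) = 491277$)
$\left(t - 2718\right) + U 94 = \left(491277 - 2718\right) + 12 \cdot 94 = 488559 + 1128 = 489687$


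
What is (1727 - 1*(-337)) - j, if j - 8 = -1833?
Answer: 3889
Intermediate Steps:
j = -1825 (j = 8 - 1833 = -1825)
(1727 - 1*(-337)) - j = (1727 - 1*(-337)) - 1*(-1825) = (1727 + 337) + 1825 = 2064 + 1825 = 3889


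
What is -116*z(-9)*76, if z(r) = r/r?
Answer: -8816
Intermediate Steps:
z(r) = 1
-116*z(-9)*76 = -116*1*76 = -116*76 = -8816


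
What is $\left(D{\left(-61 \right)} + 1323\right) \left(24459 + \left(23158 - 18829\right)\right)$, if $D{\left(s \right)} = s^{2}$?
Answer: $145206672$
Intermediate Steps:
$\left(D{\left(-61 \right)} + 1323\right) \left(24459 + \left(23158 - 18829\right)\right) = \left(\left(-61\right)^{2} + 1323\right) \left(24459 + \left(23158 - 18829\right)\right) = \left(3721 + 1323\right) \left(24459 + \left(23158 - 18829\right)\right) = 5044 \left(24459 + 4329\right) = 5044 \cdot 28788 = 145206672$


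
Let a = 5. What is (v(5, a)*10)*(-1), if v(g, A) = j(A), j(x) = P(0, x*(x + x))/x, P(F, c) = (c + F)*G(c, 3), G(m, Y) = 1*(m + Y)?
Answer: -5300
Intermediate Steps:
G(m, Y) = Y + m (G(m, Y) = 1*(Y + m) = Y + m)
P(F, c) = (3 + c)*(F + c) (P(F, c) = (c + F)*(3 + c) = (F + c)*(3 + c) = (3 + c)*(F + c))
j(x) = 2*x*(3 + 2*x**2) (j(x) = ((3 + x*(x + x))*(0 + x*(x + x)))/x = ((3 + x*(2*x))*(0 + x*(2*x)))/x = ((3 + 2*x**2)*(0 + 2*x**2))/x = ((3 + 2*x**2)*(2*x**2))/x = (2*x**2*(3 + 2*x**2))/x = 2*x*(3 + 2*x**2))
v(g, A) = 4*A**3 + 6*A
(v(5, a)*10)*(-1) = ((4*5**3 + 6*5)*10)*(-1) = ((4*125 + 30)*10)*(-1) = ((500 + 30)*10)*(-1) = (530*10)*(-1) = 5300*(-1) = -5300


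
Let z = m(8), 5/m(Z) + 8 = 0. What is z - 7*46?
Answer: -2581/8 ≈ -322.63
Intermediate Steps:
m(Z) = -5/8 (m(Z) = 5/(-8 + 0) = 5/(-8) = 5*(-⅛) = -5/8)
z = -5/8 ≈ -0.62500
z - 7*46 = -5/8 - 7*46 = -5/8 - 322 = -2581/8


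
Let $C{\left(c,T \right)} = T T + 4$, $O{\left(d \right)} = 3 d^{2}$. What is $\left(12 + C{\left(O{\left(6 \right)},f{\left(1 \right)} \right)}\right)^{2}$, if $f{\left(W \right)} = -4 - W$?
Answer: $1681$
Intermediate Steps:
$C{\left(c,T \right)} = 4 + T^{2}$ ($C{\left(c,T \right)} = T^{2} + 4 = 4 + T^{2}$)
$\left(12 + C{\left(O{\left(6 \right)},f{\left(1 \right)} \right)}\right)^{2} = \left(12 + \left(4 + \left(-4 - 1\right)^{2}\right)\right)^{2} = \left(12 + \left(4 + \left(-5\right)^{2}\right)\right)^{2} = \left(12 + \left(4 + 25\right)\right)^{2} = \left(12 + 29\right)^{2} = 41^{2} = 1681$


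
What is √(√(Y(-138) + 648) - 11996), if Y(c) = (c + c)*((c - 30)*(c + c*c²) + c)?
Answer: 2*√(-2999 + 3*I*√846283351) ≈ 410.67 + 425.03*I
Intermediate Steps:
Y(c) = 2*c*(c + (-30 + c)*(c + c³)) (Y(c) = (2*c)*((-30 + c)*(c + c³) + c) = (2*c)*(c + (-30 + c)*(c + c³)) = 2*c*(c + (-30 + c)*(c + c³)))
√(√(Y(-138) + 648) - 11996) = √(√(2*(-138)²*(-29 - 138 + (-138)³ - 30*(-138)²) + 648) - 11996) = √(√(2*19044*(-29 - 138 - 2628072 - 30*19044) + 648) - 11996) = √(√(2*19044*(-29 - 138 - 2628072 - 571320) + 648) - 11996) = √(√(2*19044*(-3199559) + 648) - 11996) = √(√(-121864803192 + 648) - 11996) = √(√(-121864802544) - 11996) = √(12*I*√846283351 - 11996) = √(-11996 + 12*I*√846283351)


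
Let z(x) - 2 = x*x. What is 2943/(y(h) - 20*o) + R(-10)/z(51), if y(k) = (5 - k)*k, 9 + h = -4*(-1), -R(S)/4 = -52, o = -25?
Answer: 861581/130150 ≈ 6.6199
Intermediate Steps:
z(x) = 2 + x² (z(x) = 2 + x*x = 2 + x²)
R(S) = 208 (R(S) = -4*(-52) = 208)
h = -5 (h = -9 - 4*(-1) = -9 + 4 = -5)
y(k) = k*(5 - k)
2943/(y(h) - 20*o) + R(-10)/z(51) = 2943/(-5*(5 - 1*(-5)) - 20*(-25)) + 208/(2 + 51²) = 2943/(-5*(5 + 5) + 500) + 208/(2 + 2601) = 2943/(-5*10 + 500) + 208/2603 = 2943/(-50 + 500) + 208*(1/2603) = 2943/450 + 208/2603 = 2943*(1/450) + 208/2603 = 327/50 + 208/2603 = 861581/130150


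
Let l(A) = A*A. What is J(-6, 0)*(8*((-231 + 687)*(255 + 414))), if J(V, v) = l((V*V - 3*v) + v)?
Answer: 3162903552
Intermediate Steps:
l(A) = A²
J(V, v) = (V² - 2*v)² (J(V, v) = ((V*V - 3*v) + v)² = ((V² - 3*v) + v)² = (V² - 2*v)²)
J(-6, 0)*(8*((-231 + 687)*(255 + 414))) = ((-6)² - 2*0)²*(8*((-231 + 687)*(255 + 414))) = (36 + 0)²*(8*(456*669)) = 36²*(8*305064) = 1296*2440512 = 3162903552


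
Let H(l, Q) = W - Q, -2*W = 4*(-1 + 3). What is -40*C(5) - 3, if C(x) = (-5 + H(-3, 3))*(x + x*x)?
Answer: 14397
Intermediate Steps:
W = -4 (W = -2*(-1 + 3) = -2*2 = -½*8 = -4)
H(l, Q) = -4 - Q
C(x) = -12*x - 12*x² (C(x) = (-5 + (-4 - 1*3))*(x + x*x) = (-5 + (-4 - 3))*(x + x²) = (-5 - 7)*(x + x²) = -12*(x + x²) = -12*x - 12*x²)
-40*C(5) - 3 = -(-480)*5*(1 + 5) - 3 = -(-480)*5*6 - 3 = -40*(-360) - 3 = 14400 - 3 = 14397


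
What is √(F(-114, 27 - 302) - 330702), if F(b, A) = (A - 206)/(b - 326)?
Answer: I*√16005923890/220 ≈ 575.07*I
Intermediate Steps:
F(b, A) = (-206 + A)/(-326 + b)
√(F(-114, 27 - 302) - 330702) = √((-206 + (27 - 302))/(-326 - 114) - 330702) = √((-206 - 275)/(-440) - 330702) = √(-1/440*(-481) - 330702) = √(481/440 - 330702) = √(-145508399/440) = I*√16005923890/220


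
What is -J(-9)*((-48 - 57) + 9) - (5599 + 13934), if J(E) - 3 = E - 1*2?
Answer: -20301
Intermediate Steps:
J(E) = 1 + E (J(E) = 3 + (E - 1*2) = 3 + (E - 2) = 3 + (-2 + E) = 1 + E)
-J(-9)*((-48 - 57) + 9) - (5599 + 13934) = -(1 - 9)*((-48 - 57) + 9) - (5599 + 13934) = -(-8)*(-105 + 9) - 1*19533 = -(-8)*(-96) - 19533 = -1*768 - 19533 = -768 - 19533 = -20301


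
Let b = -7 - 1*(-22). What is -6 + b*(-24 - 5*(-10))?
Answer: 384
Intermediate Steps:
b = 15 (b = -7 + 22 = 15)
-6 + b*(-24 - 5*(-10)) = -6 + 15*(-24 - 5*(-10)) = -6 + 15*(-24 + 50) = -6 + 15*26 = -6 + 390 = 384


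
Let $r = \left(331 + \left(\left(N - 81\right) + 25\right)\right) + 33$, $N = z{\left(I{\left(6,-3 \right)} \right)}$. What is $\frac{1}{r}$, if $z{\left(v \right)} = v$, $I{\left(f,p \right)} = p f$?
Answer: $\frac{1}{290} \approx 0.0034483$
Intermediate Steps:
$I{\left(f,p \right)} = f p$
$N = -18$ ($N = 6 \left(-3\right) = -18$)
$r = 290$ ($r = \left(331 + \left(\left(-18 - 81\right) + 25\right)\right) + 33 = \left(331 + \left(-99 + 25\right)\right) + 33 = \left(331 - 74\right) + 33 = 257 + 33 = 290$)
$\frac{1}{r} = \frac{1}{290}$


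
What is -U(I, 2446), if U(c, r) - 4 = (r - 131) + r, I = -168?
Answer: -4765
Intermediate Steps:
U(c, r) = -127 + 2*r (U(c, r) = 4 + ((r - 131) + r) = 4 + ((-131 + r) + r) = 4 + (-131 + 2*r) = -127 + 2*r)
-U(I, 2446) = -(-127 + 2*2446) = -(-127 + 4892) = -1*4765 = -4765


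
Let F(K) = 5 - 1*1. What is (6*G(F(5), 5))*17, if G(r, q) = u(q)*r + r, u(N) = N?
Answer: 2448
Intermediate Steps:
F(K) = 4 (F(K) = 5 - 1 = 4)
G(r, q) = r + q*r (G(r, q) = q*r + r = r + q*r)
(6*G(F(5), 5))*17 = (6*(4*(1 + 5)))*17 = (6*(4*6))*17 = (6*24)*17 = 144*17 = 2448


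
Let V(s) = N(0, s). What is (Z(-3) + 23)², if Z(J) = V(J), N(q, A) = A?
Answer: 400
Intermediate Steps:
V(s) = s
Z(J) = J
(Z(-3) + 23)² = (-3 + 23)² = 20² = 400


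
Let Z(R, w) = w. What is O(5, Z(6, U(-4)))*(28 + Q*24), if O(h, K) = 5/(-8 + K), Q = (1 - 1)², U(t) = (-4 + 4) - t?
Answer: -35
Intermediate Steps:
U(t) = -t (U(t) = 0 - t = -t)
Q = 0 (Q = 0² = 0)
O(5, Z(6, U(-4)))*(28 + Q*24) = (5/(-8 - 1*(-4)))*(28 + 0*24) = (5/(-8 + 4))*(28 + 0) = (5/(-4))*28 = (5*(-¼))*28 = -5/4*28 = -35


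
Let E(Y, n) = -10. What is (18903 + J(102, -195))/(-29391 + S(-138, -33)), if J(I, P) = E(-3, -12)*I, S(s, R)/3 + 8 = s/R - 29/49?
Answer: -3212979/5282960 ≈ -0.60818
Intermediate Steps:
S(s, R) = -1263/49 + 3*s/R (S(s, R) = -24 + 3*(s/R - 29/49) = -24 + 3*(-29/49 + s/R) = -24 + (-87/49 + 3*s/R) = -1263/49 + 3*s/R)
J(I, P) = -10*I
(18903 + J(102, -195))/(-29391 + S(-138, -33)) = (18903 - 10*102)/(-29391 + (-1263/49 + 3*(-138)/(-33))) = (18903 - 1020)/(-29391 + (-1263/49 + 3*(-138)*(-1/33))) = 17883/(-29391 + (-1263/49 + 138/11)) = 17883/(-29391 - 7131/539) = 17883/(-15848880/539) = 17883*(-539/15848880) = -3212979/5282960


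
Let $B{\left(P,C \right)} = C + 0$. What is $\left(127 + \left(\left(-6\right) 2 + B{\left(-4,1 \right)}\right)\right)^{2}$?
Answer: $13456$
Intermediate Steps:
$B{\left(P,C \right)} = C$
$\left(127 + \left(\left(-6\right) 2 + B{\left(-4,1 \right)}\right)\right)^{2} = \left(127 + \left(\left(-6\right) 2 + 1\right)\right)^{2} = \left(127 + \left(-12 + 1\right)\right)^{2} = \left(127 - 11\right)^{2} = 116^{2} = 13456$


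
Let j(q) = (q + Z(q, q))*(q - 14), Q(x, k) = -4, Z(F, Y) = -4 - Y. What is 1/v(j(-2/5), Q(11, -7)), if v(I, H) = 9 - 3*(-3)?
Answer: 1/18 ≈ 0.055556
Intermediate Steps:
j(q) = 56 - 4*q (j(q) = (q + (-4 - q))*(q - 14) = -4*(-14 + q) = 56 - 4*q)
v(I, H) = 18 (v(I, H) = 9 + 9 = 18)
1/v(j(-2/5), Q(11, -7)) = 1/18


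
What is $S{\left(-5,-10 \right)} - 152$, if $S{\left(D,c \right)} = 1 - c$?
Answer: $-141$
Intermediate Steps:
$S{\left(-5,-10 \right)} - 152 = \left(1 - -10\right) - 152 = \left(1 + 10\right) - 152 = 11 - 152 = -141$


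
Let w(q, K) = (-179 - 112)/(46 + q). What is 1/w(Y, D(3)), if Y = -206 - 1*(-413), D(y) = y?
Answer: -253/291 ≈ -0.86942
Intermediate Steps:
Y = 207 (Y = -206 + 413 = 207)
w(q, K) = -291/(46 + q)
1/w(Y, D(3)) = 1/(-291/(46 + 207)) = 1/(-291/253) = -253/291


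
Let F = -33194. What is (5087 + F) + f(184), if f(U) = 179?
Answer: -27928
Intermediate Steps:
(5087 + F) + f(184) = (5087 - 33194) + 179 = -28107 + 179 = -27928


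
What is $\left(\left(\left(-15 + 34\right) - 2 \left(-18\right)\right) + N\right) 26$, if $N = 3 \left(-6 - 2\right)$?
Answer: $806$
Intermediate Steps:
$N = -24$ ($N = 3 \left(-8\right) = -24$)
$\left(\left(\left(-15 + 34\right) - 2 \left(-18\right)\right) + N\right) 26 = \left(\left(\left(-15 + 34\right) - 2 \left(-18\right)\right) - 24\right) 26 = \left(\left(19 - -36\right) - 24\right) 26 = \left(\left(19 + 36\right) - 24\right) 26 = \left(55 - 24\right) 26 = 31 \cdot 26 = 806$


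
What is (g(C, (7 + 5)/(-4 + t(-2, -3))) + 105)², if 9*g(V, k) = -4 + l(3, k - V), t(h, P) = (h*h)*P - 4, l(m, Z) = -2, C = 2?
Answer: 97969/9 ≈ 10885.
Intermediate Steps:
t(h, P) = -4 + P*h² (t(h, P) = h²*P - 4 = P*h² - 4 = -4 + P*h²)
g(V, k) = -⅔ (g(V, k) = (-4 - 2)/9 = (⅑)*(-6) = -⅔)
(g(C, (7 + 5)/(-4 + t(-2, -3))) + 105)² = (-⅔ + 105)² = (313/3)² = 97969/9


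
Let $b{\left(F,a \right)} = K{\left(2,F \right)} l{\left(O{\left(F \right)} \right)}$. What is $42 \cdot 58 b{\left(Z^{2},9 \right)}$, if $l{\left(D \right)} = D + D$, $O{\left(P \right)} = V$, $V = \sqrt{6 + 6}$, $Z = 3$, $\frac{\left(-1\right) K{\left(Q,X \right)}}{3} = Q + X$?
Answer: $- 321552 \sqrt{3} \approx -5.5694 \cdot 10^{5}$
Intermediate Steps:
$K{\left(Q,X \right)} = - 3 Q - 3 X$ ($K{\left(Q,X \right)} = - 3 \left(Q + X\right) = - 3 Q - 3 X$)
$V = 2 \sqrt{3}$ ($V = \sqrt{12} = 2 \sqrt{3} \approx 3.4641$)
$O{\left(P \right)} = 2 \sqrt{3}$
$l{\left(D \right)} = 2 D$
$b{\left(F,a \right)} = 4 \sqrt{3} \left(-6 - 3 F\right)$ ($b{\left(F,a \right)} = \left(\left(-3\right) 2 - 3 F\right) 2 \cdot 2 \sqrt{3} = \left(-6 - 3 F\right) 4 \sqrt{3} = 4 \sqrt{3} \left(-6 - 3 F\right)$)
$42 \cdot 58 b{\left(Z^{2},9 \right)} = 42 \cdot 58 \cdot 12 \sqrt{3} \left(-2 - 3^{2}\right) = 2436 \cdot 12 \sqrt{3} \left(-2 - 9\right) = 2436 \cdot 12 \sqrt{3} \left(-11\right) = 2436 \left(- 132 \sqrt{3}\right) = - 321552 \sqrt{3}$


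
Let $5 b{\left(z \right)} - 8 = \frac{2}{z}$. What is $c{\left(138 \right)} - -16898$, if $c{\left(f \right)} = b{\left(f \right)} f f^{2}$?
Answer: $\frac{21147154}{5} \approx 4.2294 \cdot 10^{6}$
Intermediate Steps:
$b{\left(z \right)} = \frac{8}{5} + \frac{2}{5 z}$ ($b{\left(z \right)} = \frac{8}{5} + \frac{2 \frac{1}{z}}{5} = \frac{8}{5} + \frac{2}{5 z}$)
$c{\left(f \right)} = \frac{2 f^{2} \left(1 + 4 f\right)}{5}$ ($c{\left(f \right)} = \frac{2 \left(1 + 4 f\right)}{5 f} f f^{2} = \frac{2 \left(1 + 4 f\right)}{5 f} f^{3} = \frac{2 f^{2} \left(1 + 4 f\right)}{5}$)
$c{\left(138 \right)} - -16898 = \frac{2 \cdot 138^{2} \left(1 + 4 \cdot 138\right)}{5} - -16898 = \frac{2}{5} \cdot 19044 \left(1 + 552\right) + 16898 = \frac{2}{5} \cdot 19044 \cdot 553 + 16898 = \frac{21062664}{5} + 16898 = \frac{21147154}{5}$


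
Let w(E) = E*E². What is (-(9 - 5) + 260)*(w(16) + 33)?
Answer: 1057024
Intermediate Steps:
w(E) = E³
(-(9 - 5) + 260)*(w(16) + 33) = (-(9 - 5) + 260)*(16³ + 33) = (-1*4 + 260)*(4096 + 33) = (-4 + 260)*4129 = 256*4129 = 1057024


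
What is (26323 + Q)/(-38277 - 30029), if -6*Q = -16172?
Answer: -87055/204918 ≈ -0.42483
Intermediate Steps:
Q = 8086/3 (Q = -1/6*(-16172) = 8086/3 ≈ 2695.3)
(26323 + Q)/(-38277 - 30029) = (26323 + 8086/3)/(-38277 - 30029) = (87055/3)/(-68306) = (87055/3)*(-1/68306) = -87055/204918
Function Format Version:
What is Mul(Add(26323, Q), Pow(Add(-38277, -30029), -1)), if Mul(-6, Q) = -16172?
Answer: Rational(-87055, 204918) ≈ -0.42483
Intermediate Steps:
Q = Rational(8086, 3) (Q = Mul(Rational(-1, 6), -16172) = Rational(8086, 3) ≈ 2695.3)
Mul(Add(26323, Q), Pow(Add(-38277, -30029), -1)) = Mul(Add(26323, Rational(8086, 3)), Pow(Add(-38277, -30029), -1)) = Mul(Rational(87055, 3), Pow(-68306, -1)) = Mul(Rational(87055, 3), Rational(-1, 68306)) = Rational(-87055, 204918)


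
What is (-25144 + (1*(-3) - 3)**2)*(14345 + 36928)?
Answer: -1287362484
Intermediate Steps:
(-25144 + (1*(-3) - 3)**2)*(14345 + 36928) = (-25144 + (-3 - 3)**2)*51273 = (-25144 + (-6)**2)*51273 = (-25144 + 36)*51273 = -25108*51273 = -1287362484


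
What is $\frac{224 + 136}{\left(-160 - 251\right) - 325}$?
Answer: $- \frac{45}{92} \approx -0.48913$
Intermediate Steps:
$\frac{224 + 136}{\left(-160 - 251\right) - 325} = \frac{360}{\left(-160 - 251\right) - 325} = \frac{360}{-411 - 325} = \frac{360}{-736} = 360 \left(- \frac{1}{736}\right) = - \frac{45}{92}$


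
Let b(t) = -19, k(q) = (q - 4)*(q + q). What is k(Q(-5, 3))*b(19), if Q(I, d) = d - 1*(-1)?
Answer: 0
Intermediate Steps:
Q(I, d) = 1 + d (Q(I, d) = d + 1 = 1 + d)
k(q) = 2*q*(-4 + q) (k(q) = (-4 + q)*(2*q) = 2*q*(-4 + q))
k(Q(-5, 3))*b(19) = (2*(1 + 3)*(-4 + (1 + 3)))*(-19) = (2*4*(-4 + 4))*(-19) = (2*4*0)*(-19) = 0*(-19) = 0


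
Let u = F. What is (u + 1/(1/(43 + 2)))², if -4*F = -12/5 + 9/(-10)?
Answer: 3359889/1600 ≈ 2099.9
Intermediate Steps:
F = 33/40 (F = -(-12/5 + 9/(-10))/4 = -(-12*⅕ + 9*(-⅒))/4 = -(-12/5 - 9/10)/4 = -¼*(-33/10) = 33/40 ≈ 0.82500)
u = 33/40 ≈ 0.82500
(u + 1/(1/(43 + 2)))² = (33/40 + 1/(1/(43 + 2)))² = (33/40 + 1/(1/45))² = (33/40 + 45)² = (1833/40)² = 3359889/1600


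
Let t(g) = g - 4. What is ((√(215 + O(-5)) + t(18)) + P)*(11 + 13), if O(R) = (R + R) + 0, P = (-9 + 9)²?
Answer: 336 + 24*√205 ≈ 679.63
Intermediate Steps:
t(g) = -4 + g
P = 0 (P = 0² = 0)
O(R) = 2*R (O(R) = 2*R + 0 = 2*R)
((√(215 + O(-5)) + t(18)) + P)*(11 + 13) = ((√(215 + 2*(-5)) + (-4 + 18)) + 0)*(11 + 13) = ((√(215 - 10) + 14) + 0)*24 = ((√205 + 14) + 0)*24 = ((14 + √205) + 0)*24 = (14 + √205)*24 = 336 + 24*√205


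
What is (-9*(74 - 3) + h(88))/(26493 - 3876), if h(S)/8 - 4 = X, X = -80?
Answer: -1247/22617 ≈ -0.055135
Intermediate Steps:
h(S) = -608 (h(S) = 32 + 8*(-80) = 32 - 640 = -608)
(-9*(74 - 3) + h(88))/(26493 - 3876) = (-9*(74 - 3) - 608)/(26493 - 3876) = (-9*71 - 608)/22617 = (-639 - 608)*(1/22617) = -1247*1/22617 = -1247/22617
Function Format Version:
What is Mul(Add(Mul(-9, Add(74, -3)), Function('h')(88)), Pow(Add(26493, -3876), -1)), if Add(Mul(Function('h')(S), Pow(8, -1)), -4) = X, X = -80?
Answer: Rational(-1247, 22617) ≈ -0.055135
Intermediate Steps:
Function('h')(S) = -608 (Function('h')(S) = Add(32, Mul(8, -80)) = Add(32, -640) = -608)
Mul(Add(Mul(-9, Add(74, -3)), Function('h')(88)), Pow(Add(26493, -3876), -1)) = Mul(Add(Mul(-9, Add(74, -3)), -608), Pow(Add(26493, -3876), -1)) = Mul(Add(Mul(-9, 71), -608), Pow(22617, -1)) = Mul(Add(-639, -608), Rational(1, 22617)) = Mul(-1247, Rational(1, 22617)) = Rational(-1247, 22617)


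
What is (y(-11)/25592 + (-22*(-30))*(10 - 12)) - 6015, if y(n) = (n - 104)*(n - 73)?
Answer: -6703845/914 ≈ -7334.6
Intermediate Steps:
y(n) = (-104 + n)*(-73 + n)
(y(-11)/25592 + (-22*(-30))*(10 - 12)) - 6015 = ((7592 + (-11)**2 - 177*(-11))/25592 + (-22*(-30))*(10 - 12)) - 6015 = ((7592 + 121 + 1947)*(1/25592) + 660*(-2)) - 6015 = (9660*(1/25592) - 1320) - 6015 = (345/914 - 1320) - 6015 = -1206135/914 - 6015 = -6703845/914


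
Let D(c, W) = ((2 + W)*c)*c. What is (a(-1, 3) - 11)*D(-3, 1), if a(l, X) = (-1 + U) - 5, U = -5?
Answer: -594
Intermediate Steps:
a(l, X) = -11 (a(l, X) = (-1 - 5) - 5 = -6 - 5 = -11)
D(c, W) = c²*(2 + W) (D(c, W) = (c*(2 + W))*c = c²*(2 + W))
(a(-1, 3) - 11)*D(-3, 1) = (-11 - 11)*((-3)²*(2 + 1)) = -198*3 = -22*27 = -594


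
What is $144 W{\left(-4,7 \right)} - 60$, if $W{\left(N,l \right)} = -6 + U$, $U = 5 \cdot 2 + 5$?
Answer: $1236$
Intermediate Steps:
$U = 15$ ($U = 10 + 5 = 15$)
$W{\left(N,l \right)} = 9$ ($W{\left(N,l \right)} = -6 + 15 = 9$)
$144 W{\left(-4,7 \right)} - 60 = 144 \cdot 9 - 60 = 1296 - 60 = 1236$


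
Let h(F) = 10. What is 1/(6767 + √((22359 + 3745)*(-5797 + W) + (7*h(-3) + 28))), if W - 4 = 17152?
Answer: -6767/250723145 + √296515434/250723145 ≈ 4.1690e-5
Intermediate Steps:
W = 17156 (W = 4 + 17152 = 17156)
1/(6767 + √((22359 + 3745)*(-5797 + W) + (7*h(-3) + 28))) = 1/(6767 + √((22359 + 3745)*(-5797 + 17156) + (7*10 + 28))) = 1/(6767 + √(26104*11359 + (70 + 28))) = 1/(6767 + √(296515336 + 98)) = 1/(6767 + √296515434)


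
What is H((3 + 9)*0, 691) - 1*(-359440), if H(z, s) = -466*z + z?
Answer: 359440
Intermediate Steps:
H(z, s) = -465*z
H((3 + 9)*0, 691) - 1*(-359440) = -465*(3 + 9)*0 - 1*(-359440) = -5580*0 + 359440 = -465*0 + 359440 = 0 + 359440 = 359440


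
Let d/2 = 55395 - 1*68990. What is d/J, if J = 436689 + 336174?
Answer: -27190/772863 ≈ -0.035181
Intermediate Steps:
J = 772863
d = -27190 (d = 2*(55395 - 1*68990) = 2*(55395 - 68990) = 2*(-13595) = -27190)
d/J = -27190/772863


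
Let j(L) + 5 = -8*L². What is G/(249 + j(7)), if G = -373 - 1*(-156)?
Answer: 217/148 ≈ 1.4662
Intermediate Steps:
j(L) = -5 - 8*L²
G = -217 (G = -373 + 156 = -217)
G/(249 + j(7)) = -217/(249 + (-5 - 8*7²)) = -217/(249 + (-5 - 8*49)) = -217/(249 + (-5 - 392)) = -217/(249 - 397) = -217/(-148) = -217*(-1/148) = 217/148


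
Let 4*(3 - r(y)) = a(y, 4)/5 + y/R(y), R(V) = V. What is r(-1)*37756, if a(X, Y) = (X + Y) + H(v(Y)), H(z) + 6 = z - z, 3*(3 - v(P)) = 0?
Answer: 547462/5 ≈ 1.0949e+5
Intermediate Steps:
v(P) = 3 (v(P) = 3 - ⅓*0 = 3 + 0 = 3)
H(z) = -6 (H(z) = -6 + (z - z) = -6 + 0 = -6)
a(X, Y) = -6 + X + Y (a(X, Y) = (X + Y) - 6 = -6 + X + Y)
r(y) = 57/20 - y/20 (r(y) = 3 - ((-6 + y + 4)/5 + y/y)/4 = 3 - ((-2 + y)*(⅕) + 1)/4 = 3 - ((-⅖ + y/5) + 1)/4 = 3 - (⅗ + y/5)/4 = 3 + (-3/20 - y/20) = 57/20 - y/20)
r(-1)*37756 = (57/20 - 1/20*(-1))*37756 = (57/20 + 1/20)*37756 = (29/10)*37756 = 547462/5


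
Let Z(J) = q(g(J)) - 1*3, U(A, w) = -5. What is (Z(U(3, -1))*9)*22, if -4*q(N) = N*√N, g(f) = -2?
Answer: -594 + 99*I*√2 ≈ -594.0 + 140.01*I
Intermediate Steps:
q(N) = -N^(3/2)/4 (q(N) = -N*√N/4 = -N^(3/2)/4)
Z(J) = -3 + I*√2/2 (Z(J) = -(-1)*I*√2/2 - 1*3 = -(-1)*I*√2/2 - 3 = I*√2/2 - 3 = -3 + I*√2/2)
(Z(U(3, -1))*9)*22 = ((-3 + I*√2/2)*9)*22 = (-27 + 9*I*√2/2)*22 = -594 + 99*I*√2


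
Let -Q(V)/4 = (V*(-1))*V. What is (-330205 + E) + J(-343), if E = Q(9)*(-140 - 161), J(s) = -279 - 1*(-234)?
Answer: -427774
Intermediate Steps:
Q(V) = 4*V² (Q(V) = -4*V*(-1)*V = -4*(-V)*V = -(-4)*V² = 4*V²)
J(s) = -45 (J(s) = -279 + 234 = -45)
E = -97524 (E = (4*9²)*(-140 - 161) = (4*81)*(-301) = 324*(-301) = -97524)
(-330205 + E) + J(-343) = (-330205 - 97524) - 45 = -427729 - 45 = -427774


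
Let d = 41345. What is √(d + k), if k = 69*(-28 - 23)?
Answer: √37826 ≈ 194.49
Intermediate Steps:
k = -3519 (k = 69*(-51) = -3519)
√(d + k) = √(41345 - 3519) = √37826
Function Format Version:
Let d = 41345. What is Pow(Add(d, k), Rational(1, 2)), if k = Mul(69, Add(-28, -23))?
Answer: Pow(37826, Rational(1, 2)) ≈ 194.49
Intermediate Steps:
k = -3519 (k = Mul(69, -51) = -3519)
Pow(Add(d, k), Rational(1, 2)) = Pow(Add(41345, -3519), Rational(1, 2)) = Pow(37826, Rational(1, 2))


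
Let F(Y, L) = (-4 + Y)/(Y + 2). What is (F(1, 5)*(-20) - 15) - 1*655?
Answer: -650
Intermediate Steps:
F(Y, L) = (-4 + Y)/(2 + Y)
(F(1, 5)*(-20) - 15) - 1*655 = (((-4 + 1)/(2 + 1))*(-20) - 15) - 1*655 = ((-3/3)*(-20) - 15) - 655 = (((⅓)*(-3))*(-20) - 15) - 655 = (-1*(-20) - 15) - 655 = (20 - 15) - 655 = 5 - 655 = -650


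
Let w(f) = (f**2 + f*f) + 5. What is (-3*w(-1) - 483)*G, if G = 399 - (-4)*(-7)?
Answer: -186984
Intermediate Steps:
w(f) = 5 + 2*f**2 (w(f) = (f**2 + f**2) + 5 = 2*f**2 + 5 = 5 + 2*f**2)
G = 371 (G = 399 - 1*28 = 399 - 28 = 371)
(-3*w(-1) - 483)*G = (-3*(5 + 2*(-1)**2) - 483)*371 = (-3*(5 + 2*1) - 483)*371 = (-3*(5 + 2) - 483)*371 = (-3*7 - 483)*371 = (-21 - 483)*371 = -504*371 = -186984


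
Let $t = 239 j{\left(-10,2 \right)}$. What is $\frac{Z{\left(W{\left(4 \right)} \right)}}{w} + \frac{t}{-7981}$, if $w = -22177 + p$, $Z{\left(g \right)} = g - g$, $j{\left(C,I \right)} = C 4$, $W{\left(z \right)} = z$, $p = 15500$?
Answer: $\frac{9560}{7981} \approx 1.1978$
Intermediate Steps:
$j{\left(C,I \right)} = 4 C$
$Z{\left(g \right)} = 0$
$w = -6677$ ($w = -22177 + 15500 = -6677$)
$t = -9560$ ($t = 239 \cdot 4 \left(-10\right) = 239 \left(-40\right) = -9560$)
$\frac{Z{\left(W{\left(4 \right)} \right)}}{w} + \frac{t}{-7981} = \frac{0}{-6677} - \frac{9560}{-7981} = 0 \left(- \frac{1}{6677}\right) - - \frac{9560}{7981} = 0 + \frac{9560}{7981} = \frac{9560}{7981}$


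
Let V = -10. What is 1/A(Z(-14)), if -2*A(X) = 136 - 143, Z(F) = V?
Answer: 2/7 ≈ 0.28571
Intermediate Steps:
Z(F) = -10
A(X) = 7/2 (A(X) = -(136 - 143)/2 = -½*(-7) = 7/2)
1/A(Z(-14)) = 1/(7/2) = 2/7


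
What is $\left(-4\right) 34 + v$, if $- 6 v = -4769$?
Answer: $\frac{3953}{6} \approx 658.83$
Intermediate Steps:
$v = \frac{4769}{6}$ ($v = \left(- \frac{1}{6}\right) \left(-4769\right) = \frac{4769}{6} \approx 794.83$)
$\left(-4\right) 34 + v = \left(-4\right) 34 + \frac{4769}{6} = -136 + \frac{4769}{6} = \frac{3953}{6}$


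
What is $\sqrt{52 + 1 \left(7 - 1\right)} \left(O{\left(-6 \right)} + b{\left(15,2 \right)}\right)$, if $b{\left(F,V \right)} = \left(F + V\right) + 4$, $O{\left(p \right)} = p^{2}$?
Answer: $57 \sqrt{58} \approx 434.1$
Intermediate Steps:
$b{\left(F,V \right)} = 4 + F + V$
$\sqrt{52 + 1 \left(7 - 1\right)} \left(O{\left(-6 \right)} + b{\left(15,2 \right)}\right) = \sqrt{52 + 1 \left(7 - 1\right)} \left(\left(-6\right)^{2} + \left(4 + 15 + 2\right)\right) = \sqrt{52 + 1 \cdot 6} \left(36 + 21\right) = \sqrt{52 + 6} \cdot 57 = \sqrt{58} \cdot 57 = 57 \sqrt{58}$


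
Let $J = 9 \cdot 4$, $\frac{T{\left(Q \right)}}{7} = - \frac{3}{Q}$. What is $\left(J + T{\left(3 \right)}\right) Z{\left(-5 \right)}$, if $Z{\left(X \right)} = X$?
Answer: $-145$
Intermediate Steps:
$T{\left(Q \right)} = - \frac{21}{Q}$ ($T{\left(Q \right)} = 7 \left(- \frac{3}{Q}\right) = - \frac{21}{Q}$)
$J = 36$
$\left(J + T{\left(3 \right)}\right) Z{\left(-5 \right)} = \left(36 - \frac{21}{3}\right) \left(-5\right) = \left(36 - 7\right) \left(-5\right) = 29 \left(-5\right) = -145$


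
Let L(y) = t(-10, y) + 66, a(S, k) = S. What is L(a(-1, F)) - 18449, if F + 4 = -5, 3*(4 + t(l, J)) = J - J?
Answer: -18387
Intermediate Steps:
t(l, J) = -4 (t(l, J) = -4 + (J - J)/3 = -4 + (⅓)*0 = -4 + 0 = -4)
F = -9 (F = -4 - 5 = -9)
L(y) = 62 (L(y) = -4 + 66 = 62)
L(a(-1, F)) - 18449 = 62 - 18449 = -18387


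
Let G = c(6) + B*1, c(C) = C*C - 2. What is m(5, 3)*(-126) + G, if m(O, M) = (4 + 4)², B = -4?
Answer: -8034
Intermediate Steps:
c(C) = -2 + C² (c(C) = C² - 2 = -2 + C²)
m(O, M) = 64 (m(O, M) = 8² = 64)
G = 30 (G = (-2 + 6²) - 4*1 = (-2 + 36) - 4 = 34 - 4 = 30)
m(5, 3)*(-126) + G = 64*(-126) + 30 = -8064 + 30 = -8034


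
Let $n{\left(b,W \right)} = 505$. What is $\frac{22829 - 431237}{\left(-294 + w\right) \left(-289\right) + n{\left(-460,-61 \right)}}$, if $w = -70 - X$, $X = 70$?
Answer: $- \frac{10472}{3229} \approx -3.2431$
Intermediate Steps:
$w = -140$ ($w = -70 - 70 = -140$)
$\frac{22829 - 431237}{\left(-294 + w\right) \left(-289\right) + n{\left(-460,-61 \right)}} = \frac{22829 - 431237}{\left(-294 - 140\right) \left(-289\right) + 505} = - \frac{408408}{\left(-434\right) \left(-289\right) + 505} = - \frac{408408}{125426 + 505} = - \frac{408408}{125931} = \left(-408408\right) \frac{1}{125931} = - \frac{10472}{3229}$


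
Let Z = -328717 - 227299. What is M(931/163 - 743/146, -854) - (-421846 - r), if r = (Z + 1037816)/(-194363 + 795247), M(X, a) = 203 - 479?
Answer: 63328787420/150221 ≈ 4.2157e+5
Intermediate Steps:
Z = -556016
M(X, a) = -276
r = 120450/150221 (r = (-556016 + 1037816)/(-194363 + 795247) = 481800/600884 = 481800*(1/600884) = 120450/150221 ≈ 0.80182)
M(931/163 - 743/146, -854) - (-421846 - r) = -276 - (-421846 - 1*120450/150221) = -276 - (-421846 - 120450/150221) = -276 - 1*(-63370248416/150221) = -276 + 63370248416/150221 = 63328787420/150221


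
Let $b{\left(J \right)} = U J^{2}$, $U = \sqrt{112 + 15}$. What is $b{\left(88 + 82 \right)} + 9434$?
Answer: $9434 + 28900 \sqrt{127} \approx 3.3512 \cdot 10^{5}$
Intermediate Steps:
$U = \sqrt{127} \approx 11.269$
$b{\left(J \right)} = \sqrt{127} J^{2}$
$b{\left(88 + 82 \right)} + 9434 = \sqrt{127} \left(88 + 82\right)^{2} + 9434 = \sqrt{127} \cdot 170^{2} + 9434 = \sqrt{127} \cdot 28900 + 9434 = 28900 \sqrt{127} + 9434 = 9434 + 28900 \sqrt{127}$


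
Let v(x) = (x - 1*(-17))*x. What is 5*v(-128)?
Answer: 71040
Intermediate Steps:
v(x) = x*(17 + x) (v(x) = (x + 17)*x = (17 + x)*x = x*(17 + x))
5*v(-128) = 5*(-128*(17 - 128)) = 5*(-128*(-111)) = 5*14208 = 71040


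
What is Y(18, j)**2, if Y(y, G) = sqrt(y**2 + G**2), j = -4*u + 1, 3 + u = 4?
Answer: 333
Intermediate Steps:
u = 1 (u = -3 + 4 = 1)
j = -3 (j = -4*1 + 1 = -4 + 1 = -3)
Y(y, G) = sqrt(G**2 + y**2)
Y(18, j)**2 = (sqrt((-3)**2 + 18**2))**2 = (sqrt(9 + 324))**2 = (sqrt(333))**2 = (3*sqrt(37))**2 = 333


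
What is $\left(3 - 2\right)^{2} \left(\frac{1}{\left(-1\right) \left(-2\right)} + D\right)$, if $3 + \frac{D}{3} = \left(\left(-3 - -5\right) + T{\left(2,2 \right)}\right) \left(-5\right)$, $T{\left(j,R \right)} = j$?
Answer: $- \frac{137}{2} \approx -68.5$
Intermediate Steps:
$D = -69$ ($D = -9 + 3 \left(\left(-3 - -5\right) + 2\right) \left(-5\right) = -9 + 3 \left(\left(-3 + 5\right) + 2\right) \left(-5\right) = -9 + 3 \left(2 + 2\right) \left(-5\right) = -9 + 3 \cdot 4 \left(-5\right) = -9 + 3 \left(-20\right) = -9 - 60 = -69$)
$\left(3 - 2\right)^{2} \left(\frac{1}{\left(-1\right) \left(-2\right)} + D\right) = \left(3 - 2\right)^{2} \left(\frac{1}{\left(-1\right) \left(-2\right)} - 69\right) = 1^{2} \left(\frac{1}{2} - 69\right) = 1 \left(\frac{1}{2} - 69\right) = 1 \left(- \frac{137}{2}\right) = - \frac{137}{2}$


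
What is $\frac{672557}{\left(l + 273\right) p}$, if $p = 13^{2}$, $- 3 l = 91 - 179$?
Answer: $\frac{2017671}{153283} \approx 13.163$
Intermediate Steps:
$l = \frac{88}{3}$ ($l = - \frac{91 - 179}{3} = \left(- \frac{1}{3}\right) \left(-88\right) = \frac{88}{3} \approx 29.333$)
$p = 169$
$\frac{672557}{\left(l + 273\right) p} = \frac{672557}{\left(\frac{88}{3} + 273\right) 169} = \frac{672557}{\frac{907}{3} \cdot 169} = \frac{672557}{\frac{153283}{3}} = 672557 \cdot \frac{3}{153283} = \frac{2017671}{153283}$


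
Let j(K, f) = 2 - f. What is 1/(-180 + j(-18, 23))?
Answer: -1/201 ≈ -0.0049751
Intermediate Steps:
1/(-180 + j(-18, 23)) = 1/(-180 + (2 - 1*23)) = 1/(-180 + (2 - 23)) = 1/(-180 - 21) = 1/(-201) = -1/201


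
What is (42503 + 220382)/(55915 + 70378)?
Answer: 262885/126293 ≈ 2.0815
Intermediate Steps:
(42503 + 220382)/(55915 + 70378) = 262885/126293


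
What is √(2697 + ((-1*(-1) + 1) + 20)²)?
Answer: √3181 ≈ 56.400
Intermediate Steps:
√(2697 + ((-1*(-1) + 1) + 20)²) = √(2697 + ((1 + 1) + 20)²) = √(2697 + (2 + 20)²) = √(2697 + 22²) = √(2697 + 484) = √3181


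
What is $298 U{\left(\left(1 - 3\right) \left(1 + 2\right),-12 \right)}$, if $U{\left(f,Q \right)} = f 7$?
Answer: $-12516$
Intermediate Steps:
$U{\left(f,Q \right)} = 7 f$
$298 U{\left(\left(1 - 3\right) \left(1 + 2\right),-12 \right)} = 298 \cdot 7 \left(1 - 3\right) \left(1 + 2\right) = 298 \cdot 7 \left(\left(-2\right) 3\right) = 298 \cdot 7 \left(-6\right) = 298 \left(-42\right) = -12516$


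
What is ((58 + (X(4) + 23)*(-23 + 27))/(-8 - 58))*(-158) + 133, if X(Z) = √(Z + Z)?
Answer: 5413/11 + 632*√2/33 ≈ 519.17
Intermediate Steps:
X(Z) = √2*√Z (X(Z) = √(2*Z) = √2*√Z)
((58 + (X(4) + 23)*(-23 + 27))/(-8 - 58))*(-158) + 133 = ((58 + (√2*√4 + 23)*(-23 + 27))/(-8 - 58))*(-158) + 133 = ((58 + (√2*2 + 23)*4)/(-66))*(-158) + 133 = ((58 + (2*√2 + 23)*4)*(-1/66))*(-158) + 133 = ((58 + (23 + 2*√2)*4)*(-1/66))*(-158) + 133 = ((58 + (92 + 8*√2))*(-1/66))*(-158) + 133 = ((150 + 8*√2)*(-1/66))*(-158) + 133 = (-25/11 - 4*√2/33)*(-158) + 133 = (3950/11 + 632*√2/33) + 133 = 5413/11 + 632*√2/33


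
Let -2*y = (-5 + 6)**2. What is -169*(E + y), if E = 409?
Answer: -138073/2 ≈ -69037.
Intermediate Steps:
y = -1/2 (y = -(-5 + 6)**2/2 = -1/2*1**2 = -1/2*1 = -1/2 ≈ -0.50000)
-169*(E + y) = -169*(409 - 1/2) = -169*817/2 = -138073/2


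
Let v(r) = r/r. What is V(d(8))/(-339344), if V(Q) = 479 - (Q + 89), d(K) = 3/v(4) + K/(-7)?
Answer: -2717/2375408 ≈ -0.0011438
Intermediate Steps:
v(r) = 1
d(K) = 3 - K/7 (d(K) = 3/1 + K/(-7) = 3*1 + K*(-1/7) = 3 - K/7)
V(Q) = 390 - Q (V(Q) = 479 - (89 + Q) = 479 + (-89 - Q) = 390 - Q)
V(d(8))/(-339344) = (390 - (3 - 1/7*8))/(-339344) = (390 - (3 - 8/7))*(-1/339344) = (390 - 1*13/7)*(-1/339344) = (390 - 13/7)*(-1/339344) = (2717/7)*(-1/339344) = -2717/2375408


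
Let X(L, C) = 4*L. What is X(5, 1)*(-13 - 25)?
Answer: -760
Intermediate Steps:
X(5, 1)*(-13 - 25) = (4*5)*(-13 - 25) = 20*(-38) = -760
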